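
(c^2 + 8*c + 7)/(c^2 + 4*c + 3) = (c + 7)/(c + 3)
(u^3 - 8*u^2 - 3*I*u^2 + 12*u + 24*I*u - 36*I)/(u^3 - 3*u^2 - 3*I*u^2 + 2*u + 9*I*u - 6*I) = (u - 6)/(u - 1)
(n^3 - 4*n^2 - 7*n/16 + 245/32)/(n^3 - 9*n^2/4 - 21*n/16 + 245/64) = 2*(2*n - 7)/(4*n - 7)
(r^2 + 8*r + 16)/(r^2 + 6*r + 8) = (r + 4)/(r + 2)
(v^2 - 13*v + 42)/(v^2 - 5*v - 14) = (v - 6)/(v + 2)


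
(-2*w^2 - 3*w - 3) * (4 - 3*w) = 6*w^3 + w^2 - 3*w - 12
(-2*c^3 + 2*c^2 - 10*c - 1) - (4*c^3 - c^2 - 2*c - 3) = -6*c^3 + 3*c^2 - 8*c + 2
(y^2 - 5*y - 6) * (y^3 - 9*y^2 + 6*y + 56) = y^5 - 14*y^4 + 45*y^3 + 80*y^2 - 316*y - 336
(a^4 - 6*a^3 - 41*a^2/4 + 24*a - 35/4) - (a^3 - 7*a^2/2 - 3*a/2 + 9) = a^4 - 7*a^3 - 27*a^2/4 + 51*a/2 - 71/4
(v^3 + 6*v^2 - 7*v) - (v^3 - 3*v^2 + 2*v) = 9*v^2 - 9*v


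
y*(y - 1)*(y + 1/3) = y^3 - 2*y^2/3 - y/3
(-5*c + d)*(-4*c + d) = 20*c^2 - 9*c*d + d^2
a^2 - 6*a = a*(a - 6)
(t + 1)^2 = t^2 + 2*t + 1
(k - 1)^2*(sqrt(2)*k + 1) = sqrt(2)*k^3 - 2*sqrt(2)*k^2 + k^2 - 2*k + sqrt(2)*k + 1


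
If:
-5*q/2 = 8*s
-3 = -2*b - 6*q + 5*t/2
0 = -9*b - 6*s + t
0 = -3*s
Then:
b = -6/41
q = 0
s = 0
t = -54/41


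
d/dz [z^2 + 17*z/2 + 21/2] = 2*z + 17/2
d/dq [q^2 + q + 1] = 2*q + 1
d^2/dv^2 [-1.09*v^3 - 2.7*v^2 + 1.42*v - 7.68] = -6.54*v - 5.4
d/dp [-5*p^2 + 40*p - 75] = 40 - 10*p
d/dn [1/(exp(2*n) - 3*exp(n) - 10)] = (3 - 2*exp(n))*exp(n)/(-exp(2*n) + 3*exp(n) + 10)^2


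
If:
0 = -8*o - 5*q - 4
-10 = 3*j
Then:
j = -10/3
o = -5*q/8 - 1/2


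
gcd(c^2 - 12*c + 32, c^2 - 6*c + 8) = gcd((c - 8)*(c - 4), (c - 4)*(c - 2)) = c - 4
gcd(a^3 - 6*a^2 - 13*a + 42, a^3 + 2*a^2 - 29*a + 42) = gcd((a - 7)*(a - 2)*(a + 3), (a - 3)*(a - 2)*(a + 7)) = a - 2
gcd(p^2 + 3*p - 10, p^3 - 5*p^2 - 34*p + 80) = p^2 + 3*p - 10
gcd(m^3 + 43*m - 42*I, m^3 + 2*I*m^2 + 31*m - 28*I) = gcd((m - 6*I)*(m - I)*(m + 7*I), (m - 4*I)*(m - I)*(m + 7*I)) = m^2 + 6*I*m + 7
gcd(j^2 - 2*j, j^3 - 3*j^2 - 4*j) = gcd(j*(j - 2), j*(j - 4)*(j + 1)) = j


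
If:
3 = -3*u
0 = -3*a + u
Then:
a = -1/3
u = -1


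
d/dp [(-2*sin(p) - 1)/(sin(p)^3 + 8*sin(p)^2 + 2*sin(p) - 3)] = (4*sin(p)^3 + 19*sin(p)^2 + 16*sin(p) + 8)*cos(p)/(sin(p)^3 + 8*sin(p)^2 + 2*sin(p) - 3)^2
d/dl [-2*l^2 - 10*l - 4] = -4*l - 10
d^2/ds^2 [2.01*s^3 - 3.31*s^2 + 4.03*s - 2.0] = 12.06*s - 6.62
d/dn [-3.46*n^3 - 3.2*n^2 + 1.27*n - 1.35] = -10.38*n^2 - 6.4*n + 1.27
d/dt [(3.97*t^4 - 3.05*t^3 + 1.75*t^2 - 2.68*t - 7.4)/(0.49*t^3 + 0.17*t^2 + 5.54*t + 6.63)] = (1.9453*t^6 + 1.3498*t^5 + 64.6054*t^4 + 74.1168*t^3 - 39.6359*t^2 + 25.721*t + 23.2276)/(0.2401*t^6 + 0.1666*t^5 + 5.4581*t^4 + 8.381*t^3 + 32.9458*t^2 + 73.4604*t + 43.9569)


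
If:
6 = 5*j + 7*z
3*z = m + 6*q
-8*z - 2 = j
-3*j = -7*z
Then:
No Solution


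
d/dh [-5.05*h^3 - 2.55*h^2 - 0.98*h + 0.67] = -15.15*h^2 - 5.1*h - 0.98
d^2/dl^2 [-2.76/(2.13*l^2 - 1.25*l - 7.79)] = (-25.043688*l^2 + 14.697*l + 2.76*(4.26*l - 1.25)*(8.52*l - 2.5) + 91.591704)/(-2.13*l^2 + 1.25*l + 7.79)^3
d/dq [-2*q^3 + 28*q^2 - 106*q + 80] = -6*q^2 + 56*q - 106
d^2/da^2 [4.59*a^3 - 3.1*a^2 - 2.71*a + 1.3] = 27.54*a - 6.2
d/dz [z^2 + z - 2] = 2*z + 1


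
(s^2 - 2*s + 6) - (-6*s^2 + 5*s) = 7*s^2 - 7*s + 6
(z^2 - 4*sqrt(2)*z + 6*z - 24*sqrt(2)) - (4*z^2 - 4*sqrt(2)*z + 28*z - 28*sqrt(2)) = -3*z^2 - 22*z + 4*sqrt(2)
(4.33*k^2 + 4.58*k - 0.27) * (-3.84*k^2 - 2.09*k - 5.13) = -16.6272*k^4 - 26.6369*k^3 - 30.7483*k^2 - 22.9311*k + 1.3851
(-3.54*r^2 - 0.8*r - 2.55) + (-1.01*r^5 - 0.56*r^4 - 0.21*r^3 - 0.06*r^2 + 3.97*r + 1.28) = -1.01*r^5 - 0.56*r^4 - 0.21*r^3 - 3.6*r^2 + 3.17*r - 1.27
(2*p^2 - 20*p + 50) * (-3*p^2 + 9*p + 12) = -6*p^4 + 78*p^3 - 306*p^2 + 210*p + 600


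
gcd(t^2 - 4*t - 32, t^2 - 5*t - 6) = 1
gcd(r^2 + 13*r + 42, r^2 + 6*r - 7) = r + 7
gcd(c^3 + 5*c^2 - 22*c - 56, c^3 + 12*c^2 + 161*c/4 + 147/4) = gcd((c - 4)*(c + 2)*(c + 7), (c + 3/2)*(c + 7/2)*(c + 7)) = c + 7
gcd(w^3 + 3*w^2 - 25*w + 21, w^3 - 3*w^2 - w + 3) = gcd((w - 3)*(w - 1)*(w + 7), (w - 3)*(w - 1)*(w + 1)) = w^2 - 4*w + 3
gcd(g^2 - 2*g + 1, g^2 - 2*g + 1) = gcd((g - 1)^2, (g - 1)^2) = g^2 - 2*g + 1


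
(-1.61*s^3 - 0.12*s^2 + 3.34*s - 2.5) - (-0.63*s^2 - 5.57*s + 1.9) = -1.61*s^3 + 0.51*s^2 + 8.91*s - 4.4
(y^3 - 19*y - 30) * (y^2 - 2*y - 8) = y^5 - 2*y^4 - 27*y^3 + 8*y^2 + 212*y + 240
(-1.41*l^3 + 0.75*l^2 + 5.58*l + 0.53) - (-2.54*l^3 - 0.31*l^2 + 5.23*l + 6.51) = 1.13*l^3 + 1.06*l^2 + 0.35*l - 5.98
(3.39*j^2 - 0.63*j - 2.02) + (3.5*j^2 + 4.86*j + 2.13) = 6.89*j^2 + 4.23*j + 0.11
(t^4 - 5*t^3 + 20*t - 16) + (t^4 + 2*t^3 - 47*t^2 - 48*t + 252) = 2*t^4 - 3*t^3 - 47*t^2 - 28*t + 236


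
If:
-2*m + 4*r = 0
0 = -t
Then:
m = 2*r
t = 0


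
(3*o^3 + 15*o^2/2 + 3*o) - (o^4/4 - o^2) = -o^4/4 + 3*o^3 + 17*o^2/2 + 3*o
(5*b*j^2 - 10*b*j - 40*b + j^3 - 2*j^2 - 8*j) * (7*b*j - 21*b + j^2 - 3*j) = 35*b^2*j^3 - 175*b^2*j^2 - 70*b^2*j + 840*b^2 + 12*b*j^4 - 60*b*j^3 - 24*b*j^2 + 288*b*j + j^5 - 5*j^4 - 2*j^3 + 24*j^2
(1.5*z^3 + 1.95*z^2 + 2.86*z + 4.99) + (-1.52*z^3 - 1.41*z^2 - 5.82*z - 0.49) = -0.02*z^3 + 0.54*z^2 - 2.96*z + 4.5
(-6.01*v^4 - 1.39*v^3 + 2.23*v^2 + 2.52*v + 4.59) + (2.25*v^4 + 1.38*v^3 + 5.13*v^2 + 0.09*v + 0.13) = -3.76*v^4 - 0.01*v^3 + 7.36*v^2 + 2.61*v + 4.72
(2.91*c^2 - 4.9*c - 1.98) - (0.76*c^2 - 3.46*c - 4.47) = 2.15*c^2 - 1.44*c + 2.49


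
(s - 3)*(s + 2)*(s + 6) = s^3 + 5*s^2 - 12*s - 36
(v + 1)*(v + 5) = v^2 + 6*v + 5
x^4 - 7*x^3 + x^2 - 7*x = x*(x - 7)*(x - I)*(x + I)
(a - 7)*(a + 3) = a^2 - 4*a - 21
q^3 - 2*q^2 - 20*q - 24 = (q - 6)*(q + 2)^2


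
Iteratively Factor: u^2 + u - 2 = (u - 1)*(u + 2)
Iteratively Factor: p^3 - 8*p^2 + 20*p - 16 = (p - 2)*(p^2 - 6*p + 8) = (p - 2)^2*(p - 4)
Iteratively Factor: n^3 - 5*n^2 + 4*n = (n - 4)*(n^2 - n) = (n - 4)*(n - 1)*(n)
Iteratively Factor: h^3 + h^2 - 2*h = (h)*(h^2 + h - 2) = h*(h + 2)*(h - 1)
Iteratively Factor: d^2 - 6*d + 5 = (d - 1)*(d - 5)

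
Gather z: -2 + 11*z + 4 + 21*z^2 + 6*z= 21*z^2 + 17*z + 2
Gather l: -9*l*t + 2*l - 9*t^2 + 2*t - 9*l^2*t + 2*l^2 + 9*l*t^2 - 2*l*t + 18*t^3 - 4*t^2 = l^2*(2 - 9*t) + l*(9*t^2 - 11*t + 2) + 18*t^3 - 13*t^2 + 2*t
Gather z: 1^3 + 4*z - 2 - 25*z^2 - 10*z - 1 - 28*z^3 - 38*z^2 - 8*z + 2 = -28*z^3 - 63*z^2 - 14*z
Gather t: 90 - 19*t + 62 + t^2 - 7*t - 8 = t^2 - 26*t + 144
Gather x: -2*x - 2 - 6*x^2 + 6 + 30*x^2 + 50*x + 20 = 24*x^2 + 48*x + 24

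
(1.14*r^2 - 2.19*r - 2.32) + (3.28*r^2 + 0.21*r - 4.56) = 4.42*r^2 - 1.98*r - 6.88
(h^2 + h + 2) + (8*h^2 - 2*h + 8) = 9*h^2 - h + 10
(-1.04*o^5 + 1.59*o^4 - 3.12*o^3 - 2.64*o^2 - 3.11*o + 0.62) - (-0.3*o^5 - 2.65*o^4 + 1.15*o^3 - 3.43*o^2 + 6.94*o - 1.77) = -0.74*o^5 + 4.24*o^4 - 4.27*o^3 + 0.79*o^2 - 10.05*o + 2.39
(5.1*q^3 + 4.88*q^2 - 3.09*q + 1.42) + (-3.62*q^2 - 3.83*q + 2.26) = 5.1*q^3 + 1.26*q^2 - 6.92*q + 3.68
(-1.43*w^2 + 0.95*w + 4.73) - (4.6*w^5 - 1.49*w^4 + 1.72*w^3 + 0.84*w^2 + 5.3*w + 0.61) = -4.6*w^5 + 1.49*w^4 - 1.72*w^3 - 2.27*w^2 - 4.35*w + 4.12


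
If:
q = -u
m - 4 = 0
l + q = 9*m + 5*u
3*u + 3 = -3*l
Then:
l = 30/7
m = 4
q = 37/7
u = -37/7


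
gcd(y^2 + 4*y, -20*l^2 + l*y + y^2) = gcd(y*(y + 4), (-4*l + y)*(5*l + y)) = 1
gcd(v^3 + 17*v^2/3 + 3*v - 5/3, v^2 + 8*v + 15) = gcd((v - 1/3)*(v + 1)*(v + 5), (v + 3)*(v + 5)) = v + 5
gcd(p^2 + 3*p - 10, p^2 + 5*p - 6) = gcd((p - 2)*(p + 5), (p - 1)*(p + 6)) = 1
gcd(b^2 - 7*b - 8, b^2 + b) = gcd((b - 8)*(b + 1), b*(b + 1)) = b + 1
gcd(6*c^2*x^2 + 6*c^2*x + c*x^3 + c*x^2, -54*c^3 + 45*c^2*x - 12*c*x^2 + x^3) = 1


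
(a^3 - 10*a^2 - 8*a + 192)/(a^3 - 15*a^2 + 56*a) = (a^2 - 2*a - 24)/(a*(a - 7))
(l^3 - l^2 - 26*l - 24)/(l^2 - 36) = (l^2 + 5*l + 4)/(l + 6)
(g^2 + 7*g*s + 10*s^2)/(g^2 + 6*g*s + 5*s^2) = (g + 2*s)/(g + s)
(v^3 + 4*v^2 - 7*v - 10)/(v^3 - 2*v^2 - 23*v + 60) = (v^2 - v - 2)/(v^2 - 7*v + 12)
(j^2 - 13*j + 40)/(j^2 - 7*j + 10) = (j - 8)/(j - 2)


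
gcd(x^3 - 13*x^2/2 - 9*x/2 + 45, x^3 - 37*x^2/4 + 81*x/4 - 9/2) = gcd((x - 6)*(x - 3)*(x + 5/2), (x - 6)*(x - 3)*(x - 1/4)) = x^2 - 9*x + 18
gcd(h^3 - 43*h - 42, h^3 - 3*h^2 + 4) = h + 1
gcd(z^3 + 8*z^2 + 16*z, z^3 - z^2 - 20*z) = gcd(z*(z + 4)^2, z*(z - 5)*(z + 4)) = z^2 + 4*z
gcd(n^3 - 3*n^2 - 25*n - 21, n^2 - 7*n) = n - 7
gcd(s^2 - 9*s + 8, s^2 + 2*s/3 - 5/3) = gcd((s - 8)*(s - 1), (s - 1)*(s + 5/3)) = s - 1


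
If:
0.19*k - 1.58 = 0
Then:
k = 8.32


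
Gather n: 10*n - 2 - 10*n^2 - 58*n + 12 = -10*n^2 - 48*n + 10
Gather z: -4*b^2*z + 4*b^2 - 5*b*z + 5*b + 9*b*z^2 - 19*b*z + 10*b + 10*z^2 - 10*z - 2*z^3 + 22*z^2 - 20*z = 4*b^2 + 15*b - 2*z^3 + z^2*(9*b + 32) + z*(-4*b^2 - 24*b - 30)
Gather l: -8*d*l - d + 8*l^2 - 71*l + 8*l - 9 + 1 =-d + 8*l^2 + l*(-8*d - 63) - 8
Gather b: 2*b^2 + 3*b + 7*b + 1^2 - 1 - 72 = 2*b^2 + 10*b - 72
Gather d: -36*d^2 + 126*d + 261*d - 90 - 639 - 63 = -36*d^2 + 387*d - 792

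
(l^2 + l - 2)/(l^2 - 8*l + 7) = (l + 2)/(l - 7)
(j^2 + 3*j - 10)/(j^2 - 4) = (j + 5)/(j + 2)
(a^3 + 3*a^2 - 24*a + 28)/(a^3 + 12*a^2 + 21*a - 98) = (a - 2)/(a + 7)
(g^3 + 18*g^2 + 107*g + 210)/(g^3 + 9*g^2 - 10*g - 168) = (g + 5)/(g - 4)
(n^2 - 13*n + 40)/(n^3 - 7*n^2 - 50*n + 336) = (n - 5)/(n^2 + n - 42)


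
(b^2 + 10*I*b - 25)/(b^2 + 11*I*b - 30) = (b + 5*I)/(b + 6*I)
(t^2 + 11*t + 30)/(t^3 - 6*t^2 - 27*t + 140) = (t + 6)/(t^2 - 11*t + 28)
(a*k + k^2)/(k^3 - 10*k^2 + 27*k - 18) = k*(a + k)/(k^3 - 10*k^2 + 27*k - 18)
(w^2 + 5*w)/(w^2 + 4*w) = (w + 5)/(w + 4)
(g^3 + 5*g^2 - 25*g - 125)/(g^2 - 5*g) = g + 10 + 25/g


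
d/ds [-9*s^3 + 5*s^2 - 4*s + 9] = -27*s^2 + 10*s - 4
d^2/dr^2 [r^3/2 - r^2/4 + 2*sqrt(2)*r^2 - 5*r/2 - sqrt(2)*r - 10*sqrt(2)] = 3*r - 1/2 + 4*sqrt(2)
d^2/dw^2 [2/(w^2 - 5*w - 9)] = 4*(w^2 - 5*w - (2*w - 5)^2 - 9)/(-w^2 + 5*w + 9)^3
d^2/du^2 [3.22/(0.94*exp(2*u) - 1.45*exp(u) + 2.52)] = ((4.669 - 12.1072*exp(u))*(0.94*exp(2*u) - 1.45*exp(u) + 2.52) + 3.22*(1.88*exp(u) - 1.45)*(3.76*exp(u) - 2.9)*exp(u))*exp(u)/(0.94*exp(2*u) - 1.45*exp(u) + 2.52)^3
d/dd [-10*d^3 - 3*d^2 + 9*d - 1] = -30*d^2 - 6*d + 9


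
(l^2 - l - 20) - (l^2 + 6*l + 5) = -7*l - 25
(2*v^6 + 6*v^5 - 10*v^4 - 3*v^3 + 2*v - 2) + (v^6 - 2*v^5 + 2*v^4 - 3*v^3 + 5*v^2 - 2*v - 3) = 3*v^6 + 4*v^5 - 8*v^4 - 6*v^3 + 5*v^2 - 5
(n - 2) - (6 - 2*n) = 3*n - 8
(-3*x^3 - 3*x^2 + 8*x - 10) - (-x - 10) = -3*x^3 - 3*x^2 + 9*x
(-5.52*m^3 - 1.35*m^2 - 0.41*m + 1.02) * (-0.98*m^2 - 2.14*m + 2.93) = 5.4096*m^5 + 13.1358*m^4 - 12.8828*m^3 - 4.0777*m^2 - 3.3841*m + 2.9886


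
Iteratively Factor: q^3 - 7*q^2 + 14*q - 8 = (q - 2)*(q^2 - 5*q + 4) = (q - 2)*(q - 1)*(q - 4)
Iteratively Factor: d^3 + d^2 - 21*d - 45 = (d + 3)*(d^2 - 2*d - 15) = (d + 3)^2*(d - 5)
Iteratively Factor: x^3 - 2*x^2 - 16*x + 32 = (x + 4)*(x^2 - 6*x + 8) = (x - 4)*(x + 4)*(x - 2)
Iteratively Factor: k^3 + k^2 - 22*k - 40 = (k - 5)*(k^2 + 6*k + 8) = (k - 5)*(k + 2)*(k + 4)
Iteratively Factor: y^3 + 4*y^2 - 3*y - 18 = (y + 3)*(y^2 + y - 6) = (y - 2)*(y + 3)*(y + 3)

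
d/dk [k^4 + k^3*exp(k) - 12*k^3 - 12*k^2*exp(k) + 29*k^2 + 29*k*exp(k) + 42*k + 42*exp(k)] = k^3*exp(k) + 4*k^3 - 9*k^2*exp(k) - 36*k^2 + 5*k*exp(k) + 58*k + 71*exp(k) + 42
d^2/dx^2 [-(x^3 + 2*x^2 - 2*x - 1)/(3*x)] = -2/3 + 2/(3*x^3)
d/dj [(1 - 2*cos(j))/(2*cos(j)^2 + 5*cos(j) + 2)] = (-4*cos(j)^2 + 4*cos(j) + 9)*sin(j)/((cos(j) + 2)^2*(2*cos(j) + 1)^2)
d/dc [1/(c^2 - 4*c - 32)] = 2*(2 - c)/(-c^2 + 4*c + 32)^2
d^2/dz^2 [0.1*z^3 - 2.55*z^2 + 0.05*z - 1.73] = 0.6*z - 5.1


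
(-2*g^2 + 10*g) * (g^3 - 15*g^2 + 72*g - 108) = -2*g^5 + 40*g^4 - 294*g^3 + 936*g^2 - 1080*g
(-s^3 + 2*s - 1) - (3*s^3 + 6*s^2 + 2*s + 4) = -4*s^3 - 6*s^2 - 5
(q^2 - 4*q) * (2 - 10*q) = -10*q^3 + 42*q^2 - 8*q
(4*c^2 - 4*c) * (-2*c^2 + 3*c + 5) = -8*c^4 + 20*c^3 + 8*c^2 - 20*c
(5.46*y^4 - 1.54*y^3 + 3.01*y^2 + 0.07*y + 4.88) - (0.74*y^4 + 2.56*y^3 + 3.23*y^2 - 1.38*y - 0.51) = 4.72*y^4 - 4.1*y^3 - 0.22*y^2 + 1.45*y + 5.39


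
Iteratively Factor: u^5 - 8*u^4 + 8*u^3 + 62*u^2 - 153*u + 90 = (u - 5)*(u^4 - 3*u^3 - 7*u^2 + 27*u - 18) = (u - 5)*(u + 3)*(u^3 - 6*u^2 + 11*u - 6) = (u - 5)*(u - 3)*(u + 3)*(u^2 - 3*u + 2) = (u - 5)*(u - 3)*(u - 1)*(u + 3)*(u - 2)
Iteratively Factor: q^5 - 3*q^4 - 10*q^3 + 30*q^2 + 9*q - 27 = (q + 3)*(q^4 - 6*q^3 + 8*q^2 + 6*q - 9) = (q - 3)*(q + 3)*(q^3 - 3*q^2 - q + 3) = (q - 3)*(q - 1)*(q + 3)*(q^2 - 2*q - 3) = (q - 3)*(q - 1)*(q + 1)*(q + 3)*(q - 3)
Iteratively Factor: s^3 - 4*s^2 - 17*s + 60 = (s - 3)*(s^2 - s - 20) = (s - 5)*(s - 3)*(s + 4)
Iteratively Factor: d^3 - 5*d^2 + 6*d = (d - 3)*(d^2 - 2*d) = d*(d - 3)*(d - 2)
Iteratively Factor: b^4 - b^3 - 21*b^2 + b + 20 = (b - 5)*(b^3 + 4*b^2 - b - 4) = (b - 5)*(b + 1)*(b^2 + 3*b - 4) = (b - 5)*(b + 1)*(b + 4)*(b - 1)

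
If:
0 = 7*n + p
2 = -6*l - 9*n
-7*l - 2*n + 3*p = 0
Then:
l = -46/75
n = 14/75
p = -98/75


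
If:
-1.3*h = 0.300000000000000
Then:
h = -0.23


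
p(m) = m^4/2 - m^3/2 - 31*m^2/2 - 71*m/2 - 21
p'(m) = 2*m^3 - 3*m^2/2 - 31*m - 71/2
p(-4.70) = 99.35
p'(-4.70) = -130.58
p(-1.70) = 1.19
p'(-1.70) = 3.04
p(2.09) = -157.93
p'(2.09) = -88.58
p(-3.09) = 1.03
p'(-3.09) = -13.04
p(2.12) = -160.59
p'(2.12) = -88.91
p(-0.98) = -0.16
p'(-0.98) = -8.44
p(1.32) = -94.50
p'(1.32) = -74.43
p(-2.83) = -1.27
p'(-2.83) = -5.11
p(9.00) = 1320.00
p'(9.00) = 1022.00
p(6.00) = -252.00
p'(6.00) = 156.50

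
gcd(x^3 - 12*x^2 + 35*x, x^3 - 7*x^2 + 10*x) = x^2 - 5*x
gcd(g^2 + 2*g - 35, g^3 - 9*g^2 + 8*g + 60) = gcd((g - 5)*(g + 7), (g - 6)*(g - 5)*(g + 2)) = g - 5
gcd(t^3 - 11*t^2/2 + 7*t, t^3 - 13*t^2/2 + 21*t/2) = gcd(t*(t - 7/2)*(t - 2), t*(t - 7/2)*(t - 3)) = t^2 - 7*t/2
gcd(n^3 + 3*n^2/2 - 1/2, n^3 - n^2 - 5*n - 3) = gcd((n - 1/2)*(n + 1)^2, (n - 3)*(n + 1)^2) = n^2 + 2*n + 1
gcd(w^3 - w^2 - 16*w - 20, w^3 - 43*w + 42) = 1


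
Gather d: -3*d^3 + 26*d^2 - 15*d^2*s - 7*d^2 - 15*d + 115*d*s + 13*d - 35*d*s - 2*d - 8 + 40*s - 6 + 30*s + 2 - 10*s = -3*d^3 + d^2*(19 - 15*s) + d*(80*s - 4) + 60*s - 12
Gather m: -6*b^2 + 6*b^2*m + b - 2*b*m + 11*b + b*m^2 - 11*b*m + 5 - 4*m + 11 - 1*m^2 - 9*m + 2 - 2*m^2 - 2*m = -6*b^2 + 12*b + m^2*(b - 3) + m*(6*b^2 - 13*b - 15) + 18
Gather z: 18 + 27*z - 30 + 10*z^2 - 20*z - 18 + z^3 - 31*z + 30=z^3 + 10*z^2 - 24*z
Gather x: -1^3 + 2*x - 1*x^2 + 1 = -x^2 + 2*x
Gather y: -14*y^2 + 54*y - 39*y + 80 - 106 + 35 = -14*y^2 + 15*y + 9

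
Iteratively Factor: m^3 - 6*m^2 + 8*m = (m - 2)*(m^2 - 4*m) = m*(m - 2)*(m - 4)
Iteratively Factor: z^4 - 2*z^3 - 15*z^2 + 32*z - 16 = (z + 4)*(z^3 - 6*z^2 + 9*z - 4) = (z - 4)*(z + 4)*(z^2 - 2*z + 1) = (z - 4)*(z - 1)*(z + 4)*(z - 1)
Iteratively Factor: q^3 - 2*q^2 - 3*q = (q + 1)*(q^2 - 3*q) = q*(q + 1)*(q - 3)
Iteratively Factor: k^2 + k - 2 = (k - 1)*(k + 2)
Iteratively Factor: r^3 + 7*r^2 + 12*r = (r)*(r^2 + 7*r + 12) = r*(r + 3)*(r + 4)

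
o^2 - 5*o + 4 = (o - 4)*(o - 1)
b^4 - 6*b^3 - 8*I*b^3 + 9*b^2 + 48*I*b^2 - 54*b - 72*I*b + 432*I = (b - 6)*(b - 8*I)*(b - 3*I)*(b + 3*I)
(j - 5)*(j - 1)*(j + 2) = j^3 - 4*j^2 - 7*j + 10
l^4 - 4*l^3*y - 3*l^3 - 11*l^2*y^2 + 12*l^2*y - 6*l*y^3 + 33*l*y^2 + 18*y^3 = (l - 3)*(l - 6*y)*(l + y)^2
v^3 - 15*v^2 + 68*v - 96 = (v - 8)*(v - 4)*(v - 3)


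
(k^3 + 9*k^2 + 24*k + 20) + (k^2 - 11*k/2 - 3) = k^3 + 10*k^2 + 37*k/2 + 17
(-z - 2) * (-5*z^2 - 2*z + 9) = 5*z^3 + 12*z^2 - 5*z - 18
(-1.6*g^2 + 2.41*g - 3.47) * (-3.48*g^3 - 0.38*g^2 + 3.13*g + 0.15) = 5.568*g^5 - 7.7788*g^4 + 6.1518*g^3 + 8.6219*g^2 - 10.4996*g - 0.5205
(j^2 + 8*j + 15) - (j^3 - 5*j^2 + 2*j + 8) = -j^3 + 6*j^2 + 6*j + 7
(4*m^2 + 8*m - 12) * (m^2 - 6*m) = 4*m^4 - 16*m^3 - 60*m^2 + 72*m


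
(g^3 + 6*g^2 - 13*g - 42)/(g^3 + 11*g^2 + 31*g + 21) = (g^2 - g - 6)/(g^2 + 4*g + 3)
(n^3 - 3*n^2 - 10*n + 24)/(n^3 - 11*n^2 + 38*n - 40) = (n + 3)/(n - 5)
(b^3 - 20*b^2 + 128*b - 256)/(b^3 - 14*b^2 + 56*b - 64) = (b - 8)/(b - 2)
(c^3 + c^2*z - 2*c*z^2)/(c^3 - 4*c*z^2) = (-c + z)/(-c + 2*z)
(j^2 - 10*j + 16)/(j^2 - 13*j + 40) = (j - 2)/(j - 5)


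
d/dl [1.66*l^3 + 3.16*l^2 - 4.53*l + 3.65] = 4.98*l^2 + 6.32*l - 4.53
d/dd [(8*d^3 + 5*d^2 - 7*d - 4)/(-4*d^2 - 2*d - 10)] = (-16*d^4 - 16*d^3 - 139*d^2 - 66*d + 31)/(2*(4*d^4 + 4*d^3 + 21*d^2 + 10*d + 25))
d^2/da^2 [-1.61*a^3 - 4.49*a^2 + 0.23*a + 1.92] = -9.66*a - 8.98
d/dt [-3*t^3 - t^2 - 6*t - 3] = -9*t^2 - 2*t - 6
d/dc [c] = 1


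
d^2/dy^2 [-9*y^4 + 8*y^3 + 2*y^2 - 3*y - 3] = -108*y^2 + 48*y + 4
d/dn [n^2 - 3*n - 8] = 2*n - 3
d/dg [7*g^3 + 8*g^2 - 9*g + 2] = 21*g^2 + 16*g - 9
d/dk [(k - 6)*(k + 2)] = 2*k - 4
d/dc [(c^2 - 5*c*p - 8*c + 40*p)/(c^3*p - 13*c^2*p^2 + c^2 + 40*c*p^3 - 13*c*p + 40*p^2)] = (-c^2*p + 16*c*p - 64*p^2 - 8*p + 8)/(c^4*p^2 - 16*c^3*p^3 + 2*c^3*p + 64*c^2*p^4 - 32*c^2*p^2 + c^2 + 128*c*p^3 - 16*c*p + 64*p^2)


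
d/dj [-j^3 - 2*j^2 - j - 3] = -3*j^2 - 4*j - 1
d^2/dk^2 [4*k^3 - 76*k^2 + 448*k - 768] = 24*k - 152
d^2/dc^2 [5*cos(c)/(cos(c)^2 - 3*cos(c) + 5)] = (15*(1 - cos(c)^2)^2 + 5*cos(c)^5 - 160*cos(c)^3 + 105*cos(c)^2 + 275*cos(c) - 165)/(-cos(c)^2 + 3*cos(c) - 5)^3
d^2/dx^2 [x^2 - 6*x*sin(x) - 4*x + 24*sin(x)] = 6*x*sin(x) - 24*sin(x) - 12*cos(x) + 2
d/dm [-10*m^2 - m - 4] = -20*m - 1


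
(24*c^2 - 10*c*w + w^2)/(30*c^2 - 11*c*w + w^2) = (-4*c + w)/(-5*c + w)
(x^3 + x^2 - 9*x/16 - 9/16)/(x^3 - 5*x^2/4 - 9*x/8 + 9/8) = (4*x + 3)/(2*(2*x - 3))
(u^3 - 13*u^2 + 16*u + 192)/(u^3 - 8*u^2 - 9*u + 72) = (u - 8)/(u - 3)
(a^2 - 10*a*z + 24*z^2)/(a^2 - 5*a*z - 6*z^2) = (a - 4*z)/(a + z)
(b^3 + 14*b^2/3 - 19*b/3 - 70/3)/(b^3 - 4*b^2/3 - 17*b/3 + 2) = (3*b^2 + 8*b - 35)/(3*b^2 - 10*b + 3)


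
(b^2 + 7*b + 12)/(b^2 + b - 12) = (b + 3)/(b - 3)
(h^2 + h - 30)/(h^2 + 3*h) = (h^2 + h - 30)/(h*(h + 3))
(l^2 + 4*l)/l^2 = (l + 4)/l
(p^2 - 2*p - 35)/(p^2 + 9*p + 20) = (p - 7)/(p + 4)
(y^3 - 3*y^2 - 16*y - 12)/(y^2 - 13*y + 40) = (y^3 - 3*y^2 - 16*y - 12)/(y^2 - 13*y + 40)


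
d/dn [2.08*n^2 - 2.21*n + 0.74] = 4.16*n - 2.21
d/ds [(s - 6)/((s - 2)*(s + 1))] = (-s^2 + 12*s - 8)/(s^4 - 2*s^3 - 3*s^2 + 4*s + 4)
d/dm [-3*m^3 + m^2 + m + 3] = -9*m^2 + 2*m + 1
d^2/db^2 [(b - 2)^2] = 2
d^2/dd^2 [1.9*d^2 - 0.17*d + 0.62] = 3.80000000000000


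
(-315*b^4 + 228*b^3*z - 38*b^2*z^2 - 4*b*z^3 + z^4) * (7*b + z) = -2205*b^5 + 1281*b^4*z - 38*b^3*z^2 - 66*b^2*z^3 + 3*b*z^4 + z^5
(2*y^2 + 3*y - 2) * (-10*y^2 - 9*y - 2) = -20*y^4 - 48*y^3 - 11*y^2 + 12*y + 4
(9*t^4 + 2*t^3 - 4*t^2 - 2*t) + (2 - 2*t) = 9*t^4 + 2*t^3 - 4*t^2 - 4*t + 2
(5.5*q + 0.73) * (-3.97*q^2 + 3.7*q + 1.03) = -21.835*q^3 + 17.4519*q^2 + 8.366*q + 0.7519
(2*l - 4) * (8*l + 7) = 16*l^2 - 18*l - 28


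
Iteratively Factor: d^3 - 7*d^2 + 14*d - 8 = (d - 1)*(d^2 - 6*d + 8) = (d - 4)*(d - 1)*(d - 2)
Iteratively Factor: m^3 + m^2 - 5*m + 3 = (m - 1)*(m^2 + 2*m - 3) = (m - 1)^2*(m + 3)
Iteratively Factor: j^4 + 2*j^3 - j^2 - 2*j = (j)*(j^3 + 2*j^2 - j - 2) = j*(j + 1)*(j^2 + j - 2) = j*(j - 1)*(j + 1)*(j + 2)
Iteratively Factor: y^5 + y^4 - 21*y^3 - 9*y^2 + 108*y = (y + 4)*(y^4 - 3*y^3 - 9*y^2 + 27*y) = (y - 3)*(y + 4)*(y^3 - 9*y) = (y - 3)^2*(y + 4)*(y^2 + 3*y) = y*(y - 3)^2*(y + 4)*(y + 3)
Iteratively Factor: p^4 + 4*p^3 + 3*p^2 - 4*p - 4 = (p + 2)*(p^3 + 2*p^2 - p - 2) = (p + 1)*(p + 2)*(p^2 + p - 2) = (p - 1)*(p + 1)*(p + 2)*(p + 2)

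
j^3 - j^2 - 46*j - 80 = (j - 8)*(j + 2)*(j + 5)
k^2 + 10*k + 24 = (k + 4)*(k + 6)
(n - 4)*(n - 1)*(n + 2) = n^3 - 3*n^2 - 6*n + 8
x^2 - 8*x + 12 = (x - 6)*(x - 2)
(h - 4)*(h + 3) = h^2 - h - 12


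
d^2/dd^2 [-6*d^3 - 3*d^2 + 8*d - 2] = -36*d - 6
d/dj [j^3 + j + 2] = 3*j^2 + 1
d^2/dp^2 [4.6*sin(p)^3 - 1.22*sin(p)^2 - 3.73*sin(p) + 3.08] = 0.280000000000001*sin(p) + 10.35*sin(3*p) - 2.44*cos(2*p)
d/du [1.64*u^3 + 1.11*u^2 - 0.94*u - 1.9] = 4.92*u^2 + 2.22*u - 0.94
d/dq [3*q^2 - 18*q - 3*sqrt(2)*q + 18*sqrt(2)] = 6*q - 18 - 3*sqrt(2)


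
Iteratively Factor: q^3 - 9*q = (q)*(q^2 - 9) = q*(q - 3)*(q + 3)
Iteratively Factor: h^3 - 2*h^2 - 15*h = (h)*(h^2 - 2*h - 15) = h*(h + 3)*(h - 5)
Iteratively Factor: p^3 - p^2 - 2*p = (p)*(p^2 - p - 2) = p*(p - 2)*(p + 1)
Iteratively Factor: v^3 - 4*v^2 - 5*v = (v - 5)*(v^2 + v) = v*(v - 5)*(v + 1)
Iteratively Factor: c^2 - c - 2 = (c - 2)*(c + 1)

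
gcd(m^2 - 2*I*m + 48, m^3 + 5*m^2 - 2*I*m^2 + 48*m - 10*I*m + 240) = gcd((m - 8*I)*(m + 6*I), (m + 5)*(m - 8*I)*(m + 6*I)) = m^2 - 2*I*m + 48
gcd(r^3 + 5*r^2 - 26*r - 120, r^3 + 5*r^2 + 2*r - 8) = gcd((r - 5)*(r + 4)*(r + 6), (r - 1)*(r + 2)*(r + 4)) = r + 4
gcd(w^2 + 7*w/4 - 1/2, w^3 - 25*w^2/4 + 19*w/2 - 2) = w - 1/4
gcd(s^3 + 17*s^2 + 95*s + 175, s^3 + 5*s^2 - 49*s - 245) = s^2 + 12*s + 35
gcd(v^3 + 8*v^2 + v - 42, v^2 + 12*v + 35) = v + 7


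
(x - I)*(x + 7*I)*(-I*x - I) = -I*x^3 + 6*x^2 - I*x^2 + 6*x - 7*I*x - 7*I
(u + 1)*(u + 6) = u^2 + 7*u + 6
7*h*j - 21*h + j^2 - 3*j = (7*h + j)*(j - 3)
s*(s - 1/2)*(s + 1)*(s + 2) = s^4 + 5*s^3/2 + s^2/2 - s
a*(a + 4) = a^2 + 4*a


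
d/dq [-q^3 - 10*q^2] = q*(-3*q - 20)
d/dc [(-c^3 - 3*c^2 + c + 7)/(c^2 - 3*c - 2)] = (-c^4 + 6*c^3 + 14*c^2 - 2*c + 19)/(c^4 - 6*c^3 + 5*c^2 + 12*c + 4)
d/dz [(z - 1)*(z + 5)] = 2*z + 4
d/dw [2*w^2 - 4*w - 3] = 4*w - 4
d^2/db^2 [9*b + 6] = 0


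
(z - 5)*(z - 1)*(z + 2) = z^3 - 4*z^2 - 7*z + 10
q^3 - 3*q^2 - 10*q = q*(q - 5)*(q + 2)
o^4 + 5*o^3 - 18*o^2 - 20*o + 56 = (o - 2)^2*(o + 2)*(o + 7)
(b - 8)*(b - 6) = b^2 - 14*b + 48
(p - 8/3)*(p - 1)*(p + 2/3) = p^3 - 3*p^2 + 2*p/9 + 16/9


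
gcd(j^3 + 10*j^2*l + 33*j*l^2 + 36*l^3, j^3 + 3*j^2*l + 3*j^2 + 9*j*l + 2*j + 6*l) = j + 3*l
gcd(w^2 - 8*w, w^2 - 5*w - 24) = w - 8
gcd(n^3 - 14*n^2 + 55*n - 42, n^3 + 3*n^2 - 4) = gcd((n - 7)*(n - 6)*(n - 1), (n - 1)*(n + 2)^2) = n - 1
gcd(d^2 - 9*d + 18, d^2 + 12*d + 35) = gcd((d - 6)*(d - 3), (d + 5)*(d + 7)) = 1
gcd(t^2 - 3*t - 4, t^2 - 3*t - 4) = t^2 - 3*t - 4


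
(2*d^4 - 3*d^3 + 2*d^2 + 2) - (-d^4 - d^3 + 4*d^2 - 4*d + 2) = 3*d^4 - 2*d^3 - 2*d^2 + 4*d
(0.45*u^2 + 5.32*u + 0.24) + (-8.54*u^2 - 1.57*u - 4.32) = -8.09*u^2 + 3.75*u - 4.08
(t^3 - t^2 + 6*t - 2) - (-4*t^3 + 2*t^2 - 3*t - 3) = 5*t^3 - 3*t^2 + 9*t + 1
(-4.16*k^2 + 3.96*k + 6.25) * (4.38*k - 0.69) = -18.2208*k^3 + 20.2152*k^2 + 24.6426*k - 4.3125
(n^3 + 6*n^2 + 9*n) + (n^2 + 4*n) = n^3 + 7*n^2 + 13*n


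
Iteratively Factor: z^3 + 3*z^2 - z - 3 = (z + 3)*(z^2 - 1) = (z + 1)*(z + 3)*(z - 1)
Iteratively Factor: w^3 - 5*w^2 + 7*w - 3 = (w - 1)*(w^2 - 4*w + 3) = (w - 1)^2*(w - 3)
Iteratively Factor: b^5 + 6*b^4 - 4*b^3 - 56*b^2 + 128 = (b + 2)*(b^4 + 4*b^3 - 12*b^2 - 32*b + 64) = (b + 2)*(b + 4)*(b^3 - 12*b + 16) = (b - 2)*(b + 2)*(b + 4)*(b^2 + 2*b - 8) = (b - 2)^2*(b + 2)*(b + 4)*(b + 4)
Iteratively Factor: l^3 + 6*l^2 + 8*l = (l)*(l^2 + 6*l + 8) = l*(l + 2)*(l + 4)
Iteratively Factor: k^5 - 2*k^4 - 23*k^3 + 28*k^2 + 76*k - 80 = (k - 2)*(k^4 - 23*k^2 - 18*k + 40) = (k - 2)*(k + 2)*(k^3 - 2*k^2 - 19*k + 20) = (k - 5)*(k - 2)*(k + 2)*(k^2 + 3*k - 4) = (k - 5)*(k - 2)*(k + 2)*(k + 4)*(k - 1)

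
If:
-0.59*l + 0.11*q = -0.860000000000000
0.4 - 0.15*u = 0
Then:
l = 0.186440677966102*q + 1.45762711864407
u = 2.67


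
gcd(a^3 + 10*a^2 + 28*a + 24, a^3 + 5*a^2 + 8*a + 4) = a^2 + 4*a + 4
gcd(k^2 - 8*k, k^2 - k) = k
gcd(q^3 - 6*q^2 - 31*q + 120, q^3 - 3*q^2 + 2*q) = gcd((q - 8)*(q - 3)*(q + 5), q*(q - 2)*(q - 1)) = 1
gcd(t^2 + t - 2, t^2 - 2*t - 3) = 1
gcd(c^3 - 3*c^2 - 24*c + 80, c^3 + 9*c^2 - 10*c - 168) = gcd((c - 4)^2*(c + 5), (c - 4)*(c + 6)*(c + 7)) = c - 4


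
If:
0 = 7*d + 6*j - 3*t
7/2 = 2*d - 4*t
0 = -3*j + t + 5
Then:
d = -87/52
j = 57/52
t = -89/52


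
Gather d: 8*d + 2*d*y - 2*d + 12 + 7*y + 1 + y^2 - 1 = d*(2*y + 6) + y^2 + 7*y + 12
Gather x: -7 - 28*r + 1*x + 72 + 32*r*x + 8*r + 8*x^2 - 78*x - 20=-20*r + 8*x^2 + x*(32*r - 77) + 45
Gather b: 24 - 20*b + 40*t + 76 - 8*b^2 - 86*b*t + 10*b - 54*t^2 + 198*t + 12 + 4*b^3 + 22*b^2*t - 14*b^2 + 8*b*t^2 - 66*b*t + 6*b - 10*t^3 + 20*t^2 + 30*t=4*b^3 + b^2*(22*t - 22) + b*(8*t^2 - 152*t - 4) - 10*t^3 - 34*t^2 + 268*t + 112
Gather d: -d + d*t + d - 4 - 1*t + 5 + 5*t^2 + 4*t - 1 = d*t + 5*t^2 + 3*t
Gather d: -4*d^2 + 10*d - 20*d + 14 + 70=-4*d^2 - 10*d + 84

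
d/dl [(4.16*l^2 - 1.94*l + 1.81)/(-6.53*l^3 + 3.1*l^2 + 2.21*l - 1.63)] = (27.1648*l^4 - 25.3364*l^3 + 50.6655*l^2 - 24.7836*l - 0.8379)/(42.6409*l^6 - 40.486*l^5 - 19.2526*l^4 + 34.9898*l^3 - 5.2219*l^2 - 7.2046*l + 2.6569)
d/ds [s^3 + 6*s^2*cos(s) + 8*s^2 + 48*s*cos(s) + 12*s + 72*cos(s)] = -6*s^2*sin(s) + 3*s^2 - 48*s*sin(s) + 12*s*cos(s) + 16*s - 72*sin(s) + 48*cos(s) + 12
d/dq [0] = 0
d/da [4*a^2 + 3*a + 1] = 8*a + 3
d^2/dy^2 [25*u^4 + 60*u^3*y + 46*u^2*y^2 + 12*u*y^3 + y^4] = 92*u^2 + 72*u*y + 12*y^2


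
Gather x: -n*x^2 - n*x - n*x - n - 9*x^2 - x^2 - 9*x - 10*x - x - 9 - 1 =-n + x^2*(-n - 10) + x*(-2*n - 20) - 10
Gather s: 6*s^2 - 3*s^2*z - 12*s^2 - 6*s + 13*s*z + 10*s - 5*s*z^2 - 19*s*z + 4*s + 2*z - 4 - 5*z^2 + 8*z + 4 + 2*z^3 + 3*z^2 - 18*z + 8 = s^2*(-3*z - 6) + s*(-5*z^2 - 6*z + 8) + 2*z^3 - 2*z^2 - 8*z + 8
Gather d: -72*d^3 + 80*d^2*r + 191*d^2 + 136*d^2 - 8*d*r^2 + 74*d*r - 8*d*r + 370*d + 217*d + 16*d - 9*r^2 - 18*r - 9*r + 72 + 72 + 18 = -72*d^3 + d^2*(80*r + 327) + d*(-8*r^2 + 66*r + 603) - 9*r^2 - 27*r + 162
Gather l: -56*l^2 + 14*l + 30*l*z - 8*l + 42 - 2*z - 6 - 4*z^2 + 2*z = -56*l^2 + l*(30*z + 6) - 4*z^2 + 36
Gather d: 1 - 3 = -2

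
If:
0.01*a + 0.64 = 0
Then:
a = -64.00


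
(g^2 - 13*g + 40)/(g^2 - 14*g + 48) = (g - 5)/(g - 6)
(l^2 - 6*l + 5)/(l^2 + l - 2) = (l - 5)/(l + 2)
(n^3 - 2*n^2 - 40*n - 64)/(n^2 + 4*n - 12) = (n^3 - 2*n^2 - 40*n - 64)/(n^2 + 4*n - 12)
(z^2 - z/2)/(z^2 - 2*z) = (z - 1/2)/(z - 2)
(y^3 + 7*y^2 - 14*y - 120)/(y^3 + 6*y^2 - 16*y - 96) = (y + 5)/(y + 4)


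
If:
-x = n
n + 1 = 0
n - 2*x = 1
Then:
No Solution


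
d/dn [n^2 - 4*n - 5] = 2*n - 4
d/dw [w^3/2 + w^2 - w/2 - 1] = 3*w^2/2 + 2*w - 1/2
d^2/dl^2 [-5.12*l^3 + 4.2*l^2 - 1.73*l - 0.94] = 8.4 - 30.72*l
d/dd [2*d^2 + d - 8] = 4*d + 1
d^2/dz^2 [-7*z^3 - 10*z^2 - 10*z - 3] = -42*z - 20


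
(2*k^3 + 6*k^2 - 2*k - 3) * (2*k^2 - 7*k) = 4*k^5 - 2*k^4 - 46*k^3 + 8*k^2 + 21*k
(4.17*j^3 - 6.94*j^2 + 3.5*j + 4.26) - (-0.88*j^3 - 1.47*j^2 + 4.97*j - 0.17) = 5.05*j^3 - 5.47*j^2 - 1.47*j + 4.43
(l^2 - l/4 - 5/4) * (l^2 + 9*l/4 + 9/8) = l^4 + 2*l^3 - 11*l^2/16 - 99*l/32 - 45/32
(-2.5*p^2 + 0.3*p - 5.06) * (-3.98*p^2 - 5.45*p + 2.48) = 9.95*p^4 + 12.431*p^3 + 12.3038*p^2 + 28.321*p - 12.5488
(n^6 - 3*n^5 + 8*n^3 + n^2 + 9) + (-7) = n^6 - 3*n^5 + 8*n^3 + n^2 + 2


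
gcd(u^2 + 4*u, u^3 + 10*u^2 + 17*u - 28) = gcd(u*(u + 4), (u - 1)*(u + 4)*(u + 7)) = u + 4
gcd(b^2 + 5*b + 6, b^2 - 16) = 1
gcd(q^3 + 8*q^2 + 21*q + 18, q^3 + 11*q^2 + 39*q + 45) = q^2 + 6*q + 9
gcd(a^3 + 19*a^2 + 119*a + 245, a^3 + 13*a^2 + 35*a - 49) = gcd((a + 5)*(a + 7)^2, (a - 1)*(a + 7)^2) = a^2 + 14*a + 49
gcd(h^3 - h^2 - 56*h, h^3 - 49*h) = h^2 + 7*h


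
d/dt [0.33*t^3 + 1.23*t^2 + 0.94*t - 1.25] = 0.99*t^2 + 2.46*t + 0.94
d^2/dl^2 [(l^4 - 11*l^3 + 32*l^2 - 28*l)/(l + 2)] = 2*(3*l^4 + 5*l^3 - 42*l^2 - 132*l + 184)/(l^3 + 6*l^2 + 12*l + 8)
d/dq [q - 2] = 1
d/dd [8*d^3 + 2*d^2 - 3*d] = 24*d^2 + 4*d - 3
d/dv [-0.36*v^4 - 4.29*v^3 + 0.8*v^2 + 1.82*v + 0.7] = -1.44*v^3 - 12.87*v^2 + 1.6*v + 1.82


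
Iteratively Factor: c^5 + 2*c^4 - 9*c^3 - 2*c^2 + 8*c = (c - 1)*(c^4 + 3*c^3 - 6*c^2 - 8*c) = (c - 1)*(c + 1)*(c^3 + 2*c^2 - 8*c) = c*(c - 1)*(c + 1)*(c^2 + 2*c - 8) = c*(c - 1)*(c + 1)*(c + 4)*(c - 2)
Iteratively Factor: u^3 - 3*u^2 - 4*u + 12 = (u - 2)*(u^2 - u - 6) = (u - 3)*(u - 2)*(u + 2)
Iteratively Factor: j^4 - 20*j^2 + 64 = (j - 2)*(j^3 + 2*j^2 - 16*j - 32) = (j - 4)*(j - 2)*(j^2 + 6*j + 8) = (j - 4)*(j - 2)*(j + 4)*(j + 2)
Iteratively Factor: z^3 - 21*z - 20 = (z + 4)*(z^2 - 4*z - 5) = (z - 5)*(z + 4)*(z + 1)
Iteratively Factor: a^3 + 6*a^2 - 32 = (a - 2)*(a^2 + 8*a + 16) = (a - 2)*(a + 4)*(a + 4)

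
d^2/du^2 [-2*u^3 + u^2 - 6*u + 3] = 2 - 12*u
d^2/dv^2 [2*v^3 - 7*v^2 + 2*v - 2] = 12*v - 14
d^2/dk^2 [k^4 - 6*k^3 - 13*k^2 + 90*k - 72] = 12*k^2 - 36*k - 26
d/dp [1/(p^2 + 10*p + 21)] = 2*(-p - 5)/(p^2 + 10*p + 21)^2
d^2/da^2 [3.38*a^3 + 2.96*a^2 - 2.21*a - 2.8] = 20.28*a + 5.92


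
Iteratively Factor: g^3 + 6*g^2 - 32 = (g + 4)*(g^2 + 2*g - 8) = (g + 4)^2*(g - 2)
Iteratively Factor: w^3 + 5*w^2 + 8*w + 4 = (w + 2)*(w^2 + 3*w + 2) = (w + 2)^2*(w + 1)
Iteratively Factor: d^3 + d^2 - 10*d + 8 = (d + 4)*(d^2 - 3*d + 2) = (d - 1)*(d + 4)*(d - 2)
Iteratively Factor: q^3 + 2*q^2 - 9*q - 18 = (q - 3)*(q^2 + 5*q + 6) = (q - 3)*(q + 3)*(q + 2)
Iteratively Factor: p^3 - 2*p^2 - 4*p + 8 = (p + 2)*(p^2 - 4*p + 4) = (p - 2)*(p + 2)*(p - 2)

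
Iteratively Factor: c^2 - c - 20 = (c + 4)*(c - 5)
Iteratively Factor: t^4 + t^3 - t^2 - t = (t - 1)*(t^3 + 2*t^2 + t) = t*(t - 1)*(t^2 + 2*t + 1) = t*(t - 1)*(t + 1)*(t + 1)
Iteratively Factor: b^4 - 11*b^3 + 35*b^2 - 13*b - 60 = (b - 5)*(b^3 - 6*b^2 + 5*b + 12) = (b - 5)*(b + 1)*(b^2 - 7*b + 12) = (b - 5)*(b - 3)*(b + 1)*(b - 4)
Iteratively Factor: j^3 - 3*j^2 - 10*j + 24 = (j + 3)*(j^2 - 6*j + 8) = (j - 4)*(j + 3)*(j - 2)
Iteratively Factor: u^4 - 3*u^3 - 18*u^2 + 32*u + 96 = (u - 4)*(u^3 + u^2 - 14*u - 24) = (u - 4)*(u + 2)*(u^2 - u - 12) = (u - 4)^2*(u + 2)*(u + 3)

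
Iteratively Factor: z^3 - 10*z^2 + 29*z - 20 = (z - 5)*(z^2 - 5*z + 4) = (z - 5)*(z - 4)*(z - 1)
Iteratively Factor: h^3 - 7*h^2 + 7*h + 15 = (h - 5)*(h^2 - 2*h - 3) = (h - 5)*(h - 3)*(h + 1)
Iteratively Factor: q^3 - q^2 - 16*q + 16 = (q + 4)*(q^2 - 5*q + 4) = (q - 4)*(q + 4)*(q - 1)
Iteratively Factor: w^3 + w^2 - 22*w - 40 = (w + 4)*(w^2 - 3*w - 10) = (w + 2)*(w + 4)*(w - 5)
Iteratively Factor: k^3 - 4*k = (k + 2)*(k^2 - 2*k) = (k - 2)*(k + 2)*(k)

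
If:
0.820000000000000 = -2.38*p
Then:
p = -0.34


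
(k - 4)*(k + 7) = k^2 + 3*k - 28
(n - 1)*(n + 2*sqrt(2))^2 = n^3 - n^2 + 4*sqrt(2)*n^2 - 4*sqrt(2)*n + 8*n - 8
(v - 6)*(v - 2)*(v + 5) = v^3 - 3*v^2 - 28*v + 60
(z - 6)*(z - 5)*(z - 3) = z^3 - 14*z^2 + 63*z - 90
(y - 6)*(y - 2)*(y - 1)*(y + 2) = y^4 - 7*y^3 + 2*y^2 + 28*y - 24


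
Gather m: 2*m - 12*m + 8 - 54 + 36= -10*m - 10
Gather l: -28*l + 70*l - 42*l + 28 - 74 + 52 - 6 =0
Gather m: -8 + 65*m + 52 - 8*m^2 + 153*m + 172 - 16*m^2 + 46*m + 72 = -24*m^2 + 264*m + 288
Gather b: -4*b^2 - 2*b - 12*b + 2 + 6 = -4*b^2 - 14*b + 8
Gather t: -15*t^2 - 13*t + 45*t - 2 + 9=-15*t^2 + 32*t + 7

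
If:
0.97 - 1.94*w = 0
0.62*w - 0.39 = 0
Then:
No Solution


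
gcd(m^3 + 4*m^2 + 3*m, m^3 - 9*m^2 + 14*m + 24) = m + 1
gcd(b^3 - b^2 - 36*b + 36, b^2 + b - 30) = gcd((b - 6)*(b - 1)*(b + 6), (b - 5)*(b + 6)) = b + 6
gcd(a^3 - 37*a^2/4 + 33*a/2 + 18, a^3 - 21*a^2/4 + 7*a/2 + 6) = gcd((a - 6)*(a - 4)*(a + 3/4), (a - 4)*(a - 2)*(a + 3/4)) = a^2 - 13*a/4 - 3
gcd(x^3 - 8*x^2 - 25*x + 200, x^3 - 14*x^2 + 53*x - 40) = x^2 - 13*x + 40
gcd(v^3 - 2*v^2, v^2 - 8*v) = v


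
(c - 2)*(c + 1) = c^2 - c - 2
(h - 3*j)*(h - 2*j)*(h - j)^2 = h^4 - 7*h^3*j + 17*h^2*j^2 - 17*h*j^3 + 6*j^4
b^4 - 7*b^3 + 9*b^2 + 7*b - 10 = (b - 5)*(b - 2)*(b - 1)*(b + 1)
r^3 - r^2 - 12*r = r*(r - 4)*(r + 3)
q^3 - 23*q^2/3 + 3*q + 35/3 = (q - 7)*(q - 5/3)*(q + 1)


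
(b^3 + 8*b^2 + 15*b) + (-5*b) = b^3 + 8*b^2 + 10*b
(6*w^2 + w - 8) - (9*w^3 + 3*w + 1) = -9*w^3 + 6*w^2 - 2*w - 9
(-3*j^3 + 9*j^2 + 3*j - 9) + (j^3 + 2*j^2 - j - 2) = -2*j^3 + 11*j^2 + 2*j - 11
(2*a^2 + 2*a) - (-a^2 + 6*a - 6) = 3*a^2 - 4*a + 6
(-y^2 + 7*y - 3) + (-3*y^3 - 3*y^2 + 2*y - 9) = -3*y^3 - 4*y^2 + 9*y - 12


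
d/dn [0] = 0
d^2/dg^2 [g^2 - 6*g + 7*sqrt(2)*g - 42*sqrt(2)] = 2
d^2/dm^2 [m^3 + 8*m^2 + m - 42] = 6*m + 16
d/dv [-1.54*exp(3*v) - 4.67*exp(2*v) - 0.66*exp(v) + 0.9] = (-4.62*exp(2*v) - 9.34*exp(v) - 0.66)*exp(v)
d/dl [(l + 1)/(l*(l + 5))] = (-l^2 - 2*l - 5)/(l^2*(l^2 + 10*l + 25))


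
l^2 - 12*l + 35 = (l - 7)*(l - 5)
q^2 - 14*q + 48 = (q - 8)*(q - 6)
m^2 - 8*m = m*(m - 8)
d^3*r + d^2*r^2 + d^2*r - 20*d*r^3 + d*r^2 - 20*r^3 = (d - 4*r)*(d + 5*r)*(d*r + r)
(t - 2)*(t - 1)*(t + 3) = t^3 - 7*t + 6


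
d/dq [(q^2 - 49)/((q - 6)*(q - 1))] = (-7*q^2 + 110*q - 343)/(q^4 - 14*q^3 + 61*q^2 - 84*q + 36)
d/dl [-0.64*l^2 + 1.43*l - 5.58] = 1.43 - 1.28*l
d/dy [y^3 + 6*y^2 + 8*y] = 3*y^2 + 12*y + 8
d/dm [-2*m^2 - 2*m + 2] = -4*m - 2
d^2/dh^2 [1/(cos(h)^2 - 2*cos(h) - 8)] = (8*sin(h)^4 - 76*sin(h)^2 - 17*cos(h) - 3*cos(3*h) + 20)/(2*(sin(h)^2 + 2*cos(h) + 7)^3)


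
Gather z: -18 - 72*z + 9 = -72*z - 9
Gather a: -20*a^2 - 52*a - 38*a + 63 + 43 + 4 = -20*a^2 - 90*a + 110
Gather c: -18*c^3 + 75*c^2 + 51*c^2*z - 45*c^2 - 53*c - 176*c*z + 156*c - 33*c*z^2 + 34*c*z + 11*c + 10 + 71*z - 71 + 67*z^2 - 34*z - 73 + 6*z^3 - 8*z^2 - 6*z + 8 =-18*c^3 + c^2*(51*z + 30) + c*(-33*z^2 - 142*z + 114) + 6*z^3 + 59*z^2 + 31*z - 126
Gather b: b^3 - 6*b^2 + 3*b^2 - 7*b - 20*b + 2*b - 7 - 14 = b^3 - 3*b^2 - 25*b - 21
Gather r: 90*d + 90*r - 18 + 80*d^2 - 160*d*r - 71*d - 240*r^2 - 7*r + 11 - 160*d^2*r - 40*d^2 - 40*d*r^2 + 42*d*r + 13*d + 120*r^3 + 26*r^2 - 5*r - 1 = 40*d^2 + 32*d + 120*r^3 + r^2*(-40*d - 214) + r*(-160*d^2 - 118*d + 78) - 8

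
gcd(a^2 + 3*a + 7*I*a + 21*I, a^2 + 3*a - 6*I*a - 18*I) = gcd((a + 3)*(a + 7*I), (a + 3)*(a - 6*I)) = a + 3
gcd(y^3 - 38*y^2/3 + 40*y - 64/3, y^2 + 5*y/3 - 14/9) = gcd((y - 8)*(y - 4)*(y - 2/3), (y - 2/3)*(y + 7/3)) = y - 2/3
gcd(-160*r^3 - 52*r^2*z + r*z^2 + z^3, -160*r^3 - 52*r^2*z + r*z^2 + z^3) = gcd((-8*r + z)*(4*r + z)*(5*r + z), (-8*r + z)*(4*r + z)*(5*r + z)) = -160*r^3 - 52*r^2*z + r*z^2 + z^3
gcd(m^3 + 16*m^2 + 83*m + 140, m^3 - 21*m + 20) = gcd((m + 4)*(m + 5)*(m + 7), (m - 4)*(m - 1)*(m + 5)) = m + 5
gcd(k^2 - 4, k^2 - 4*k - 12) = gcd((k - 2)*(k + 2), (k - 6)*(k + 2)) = k + 2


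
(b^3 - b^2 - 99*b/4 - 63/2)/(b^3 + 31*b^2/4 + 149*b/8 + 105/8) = 2*(2*b^2 - 9*b - 18)/(4*b^2 + 17*b + 15)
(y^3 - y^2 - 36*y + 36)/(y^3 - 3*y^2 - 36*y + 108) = (y - 1)/(y - 3)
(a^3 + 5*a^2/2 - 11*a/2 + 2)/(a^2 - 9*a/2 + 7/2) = (2*a^2 + 7*a - 4)/(2*a - 7)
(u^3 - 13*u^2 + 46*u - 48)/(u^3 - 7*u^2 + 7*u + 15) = (u^2 - 10*u + 16)/(u^2 - 4*u - 5)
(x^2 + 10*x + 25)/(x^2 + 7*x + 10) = (x + 5)/(x + 2)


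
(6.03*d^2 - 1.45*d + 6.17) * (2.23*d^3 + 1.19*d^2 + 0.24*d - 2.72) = 13.4469*d^5 + 3.9422*d^4 + 13.4808*d^3 - 9.4073*d^2 + 5.4248*d - 16.7824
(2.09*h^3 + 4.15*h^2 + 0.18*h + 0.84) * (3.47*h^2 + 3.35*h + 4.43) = 7.2523*h^5 + 21.402*h^4 + 23.7858*h^3 + 21.9023*h^2 + 3.6114*h + 3.7212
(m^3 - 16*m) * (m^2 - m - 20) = m^5 - m^4 - 36*m^3 + 16*m^2 + 320*m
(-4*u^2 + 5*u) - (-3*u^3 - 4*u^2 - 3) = 3*u^3 + 5*u + 3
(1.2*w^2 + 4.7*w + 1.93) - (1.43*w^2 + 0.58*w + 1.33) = -0.23*w^2 + 4.12*w + 0.6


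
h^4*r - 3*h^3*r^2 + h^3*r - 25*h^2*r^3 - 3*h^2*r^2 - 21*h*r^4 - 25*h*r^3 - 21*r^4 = (h - 7*r)*(h + r)*(h + 3*r)*(h*r + r)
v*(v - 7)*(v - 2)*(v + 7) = v^4 - 2*v^3 - 49*v^2 + 98*v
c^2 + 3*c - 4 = (c - 1)*(c + 4)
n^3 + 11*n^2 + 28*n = n*(n + 4)*(n + 7)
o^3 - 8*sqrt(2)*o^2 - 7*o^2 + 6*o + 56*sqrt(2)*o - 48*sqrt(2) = (o - 6)*(o - 1)*(o - 8*sqrt(2))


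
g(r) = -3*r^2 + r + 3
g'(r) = 1 - 6*r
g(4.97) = -66.13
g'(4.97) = -28.82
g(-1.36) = -3.91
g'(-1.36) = 9.16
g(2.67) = -15.72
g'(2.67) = -15.02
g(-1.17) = -2.28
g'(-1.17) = 8.02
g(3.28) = -26.00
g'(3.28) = -18.68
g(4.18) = -45.24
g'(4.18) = -24.08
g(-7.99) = -196.51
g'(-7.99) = 48.94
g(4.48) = -52.73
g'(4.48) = -25.88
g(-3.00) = -27.00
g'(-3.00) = 19.00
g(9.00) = -231.00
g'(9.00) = -53.00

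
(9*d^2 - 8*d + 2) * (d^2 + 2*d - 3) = 9*d^4 + 10*d^3 - 41*d^2 + 28*d - 6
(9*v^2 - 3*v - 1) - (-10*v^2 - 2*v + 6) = 19*v^2 - v - 7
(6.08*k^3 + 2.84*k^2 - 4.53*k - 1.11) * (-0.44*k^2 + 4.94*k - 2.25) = -2.6752*k^5 + 28.7856*k^4 + 2.3428*k^3 - 28.2798*k^2 + 4.7091*k + 2.4975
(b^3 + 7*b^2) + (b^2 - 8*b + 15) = b^3 + 8*b^2 - 8*b + 15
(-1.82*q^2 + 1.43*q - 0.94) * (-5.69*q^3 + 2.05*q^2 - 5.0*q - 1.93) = 10.3558*q^5 - 11.8677*q^4 + 17.3801*q^3 - 5.5644*q^2 + 1.9401*q + 1.8142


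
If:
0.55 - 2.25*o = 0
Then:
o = 0.24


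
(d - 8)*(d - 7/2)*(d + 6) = d^3 - 11*d^2/2 - 41*d + 168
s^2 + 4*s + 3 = (s + 1)*(s + 3)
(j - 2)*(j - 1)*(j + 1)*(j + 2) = j^4 - 5*j^2 + 4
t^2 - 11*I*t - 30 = (t - 6*I)*(t - 5*I)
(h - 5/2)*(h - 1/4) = h^2 - 11*h/4 + 5/8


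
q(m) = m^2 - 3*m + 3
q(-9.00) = 111.00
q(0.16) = 2.55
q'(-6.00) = -15.00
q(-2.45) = 16.35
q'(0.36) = -2.28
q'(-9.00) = -21.00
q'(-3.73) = -10.46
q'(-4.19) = -11.38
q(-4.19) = 33.13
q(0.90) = 1.11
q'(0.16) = -2.68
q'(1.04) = -0.92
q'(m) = 2*m - 3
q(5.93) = 20.37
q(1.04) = 0.96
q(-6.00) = 57.00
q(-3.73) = 28.10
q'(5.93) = 8.86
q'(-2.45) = -7.90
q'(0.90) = -1.20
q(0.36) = 2.05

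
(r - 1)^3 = r^3 - 3*r^2 + 3*r - 1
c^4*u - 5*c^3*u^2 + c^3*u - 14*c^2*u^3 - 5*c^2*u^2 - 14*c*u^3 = c*(c - 7*u)*(c + 2*u)*(c*u + u)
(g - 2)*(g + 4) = g^2 + 2*g - 8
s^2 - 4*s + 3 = (s - 3)*(s - 1)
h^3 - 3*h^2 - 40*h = h*(h - 8)*(h + 5)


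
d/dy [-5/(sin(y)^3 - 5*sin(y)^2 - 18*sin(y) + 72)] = 5*(3*sin(y)^2 - 10*sin(y) - 18)*cos(y)/(sin(y)^3 - 5*sin(y)^2 - 18*sin(y) + 72)^2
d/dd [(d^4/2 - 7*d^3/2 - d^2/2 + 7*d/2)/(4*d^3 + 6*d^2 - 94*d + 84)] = (d^4 + 5*d^3 - 71*d^2 + 252*d + 147)/(2*(4*d^4 + 20*d^3 - 143*d^2 - 420*d + 1764))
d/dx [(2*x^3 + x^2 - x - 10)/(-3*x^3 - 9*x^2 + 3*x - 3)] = (-5*x^4 + 2*x^3 - 38*x^2 - 62*x + 11)/(3*(x^6 + 6*x^5 + 7*x^4 - 4*x^3 + 7*x^2 - 2*x + 1))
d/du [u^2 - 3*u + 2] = 2*u - 3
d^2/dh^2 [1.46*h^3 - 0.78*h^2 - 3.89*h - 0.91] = 8.76*h - 1.56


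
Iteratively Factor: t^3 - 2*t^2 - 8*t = (t)*(t^2 - 2*t - 8) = t*(t + 2)*(t - 4)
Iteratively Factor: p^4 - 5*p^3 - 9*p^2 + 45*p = (p - 3)*(p^3 - 2*p^2 - 15*p) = (p - 3)*(p + 3)*(p^2 - 5*p) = p*(p - 3)*(p + 3)*(p - 5)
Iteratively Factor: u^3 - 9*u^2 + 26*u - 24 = (u - 2)*(u^2 - 7*u + 12) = (u - 4)*(u - 2)*(u - 3)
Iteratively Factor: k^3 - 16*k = (k)*(k^2 - 16) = k*(k - 4)*(k + 4)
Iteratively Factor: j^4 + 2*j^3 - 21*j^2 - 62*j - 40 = (j + 4)*(j^3 - 2*j^2 - 13*j - 10) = (j - 5)*(j + 4)*(j^2 + 3*j + 2) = (j - 5)*(j + 1)*(j + 4)*(j + 2)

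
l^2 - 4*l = l*(l - 4)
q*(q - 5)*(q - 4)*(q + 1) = q^4 - 8*q^3 + 11*q^2 + 20*q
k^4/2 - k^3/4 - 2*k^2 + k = k*(k/2 + 1)*(k - 2)*(k - 1/2)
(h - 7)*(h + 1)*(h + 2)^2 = h^4 - 2*h^3 - 27*h^2 - 52*h - 28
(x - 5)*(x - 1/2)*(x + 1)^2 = x^4 - 7*x^3/2 - 15*x^2/2 - x/2 + 5/2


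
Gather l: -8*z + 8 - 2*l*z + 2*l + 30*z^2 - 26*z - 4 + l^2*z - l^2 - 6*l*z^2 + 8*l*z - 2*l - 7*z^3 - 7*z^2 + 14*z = l^2*(z - 1) + l*(-6*z^2 + 6*z) - 7*z^3 + 23*z^2 - 20*z + 4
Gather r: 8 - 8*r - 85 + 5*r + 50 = -3*r - 27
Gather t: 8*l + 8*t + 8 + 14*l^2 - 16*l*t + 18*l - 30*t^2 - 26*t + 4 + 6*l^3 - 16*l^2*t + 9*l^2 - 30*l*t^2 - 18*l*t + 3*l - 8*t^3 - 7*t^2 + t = 6*l^3 + 23*l^2 + 29*l - 8*t^3 + t^2*(-30*l - 37) + t*(-16*l^2 - 34*l - 17) + 12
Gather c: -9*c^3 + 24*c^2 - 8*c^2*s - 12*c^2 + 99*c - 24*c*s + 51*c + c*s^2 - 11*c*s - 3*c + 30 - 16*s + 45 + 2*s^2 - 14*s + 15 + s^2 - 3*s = -9*c^3 + c^2*(12 - 8*s) + c*(s^2 - 35*s + 147) + 3*s^2 - 33*s + 90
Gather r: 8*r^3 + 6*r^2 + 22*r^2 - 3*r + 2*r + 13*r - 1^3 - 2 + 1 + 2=8*r^3 + 28*r^2 + 12*r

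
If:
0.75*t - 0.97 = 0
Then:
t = 1.29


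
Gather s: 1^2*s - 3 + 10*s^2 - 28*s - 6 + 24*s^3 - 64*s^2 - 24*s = 24*s^3 - 54*s^2 - 51*s - 9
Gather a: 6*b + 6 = 6*b + 6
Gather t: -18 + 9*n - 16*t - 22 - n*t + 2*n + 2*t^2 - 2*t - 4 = 11*n + 2*t^2 + t*(-n - 18) - 44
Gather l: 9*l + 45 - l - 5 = 8*l + 40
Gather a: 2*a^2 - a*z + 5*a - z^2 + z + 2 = 2*a^2 + a*(5 - z) - z^2 + z + 2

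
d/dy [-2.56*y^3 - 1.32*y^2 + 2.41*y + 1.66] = -7.68*y^2 - 2.64*y + 2.41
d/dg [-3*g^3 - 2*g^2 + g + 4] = -9*g^2 - 4*g + 1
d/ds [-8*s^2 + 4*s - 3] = 4 - 16*s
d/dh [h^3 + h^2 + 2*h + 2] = 3*h^2 + 2*h + 2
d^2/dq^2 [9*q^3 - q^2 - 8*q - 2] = 54*q - 2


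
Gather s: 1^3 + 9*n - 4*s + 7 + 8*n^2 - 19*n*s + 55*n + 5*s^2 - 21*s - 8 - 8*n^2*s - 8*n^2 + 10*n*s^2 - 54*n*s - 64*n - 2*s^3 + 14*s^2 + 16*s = -2*s^3 + s^2*(10*n + 19) + s*(-8*n^2 - 73*n - 9)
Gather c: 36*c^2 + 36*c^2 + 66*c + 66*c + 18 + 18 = 72*c^2 + 132*c + 36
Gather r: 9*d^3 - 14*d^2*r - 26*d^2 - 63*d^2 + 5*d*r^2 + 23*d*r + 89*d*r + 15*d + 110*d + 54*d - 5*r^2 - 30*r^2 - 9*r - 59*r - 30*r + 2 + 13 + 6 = 9*d^3 - 89*d^2 + 179*d + r^2*(5*d - 35) + r*(-14*d^2 + 112*d - 98) + 21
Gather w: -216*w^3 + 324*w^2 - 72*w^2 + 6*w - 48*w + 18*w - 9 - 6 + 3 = -216*w^3 + 252*w^2 - 24*w - 12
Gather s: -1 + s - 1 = s - 2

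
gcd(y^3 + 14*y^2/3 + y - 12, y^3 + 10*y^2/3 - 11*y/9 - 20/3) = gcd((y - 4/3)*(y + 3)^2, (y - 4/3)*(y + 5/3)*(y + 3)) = y^2 + 5*y/3 - 4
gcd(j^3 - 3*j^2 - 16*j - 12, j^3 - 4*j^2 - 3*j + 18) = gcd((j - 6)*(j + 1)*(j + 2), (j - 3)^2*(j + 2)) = j + 2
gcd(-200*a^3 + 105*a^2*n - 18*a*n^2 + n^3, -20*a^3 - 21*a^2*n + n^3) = 5*a - n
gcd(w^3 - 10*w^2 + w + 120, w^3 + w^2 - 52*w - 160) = w - 8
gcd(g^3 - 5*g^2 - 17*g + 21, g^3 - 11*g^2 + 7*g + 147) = g^2 - 4*g - 21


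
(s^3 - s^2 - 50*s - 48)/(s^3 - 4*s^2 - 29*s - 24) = (s + 6)/(s + 3)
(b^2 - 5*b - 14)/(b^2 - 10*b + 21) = (b + 2)/(b - 3)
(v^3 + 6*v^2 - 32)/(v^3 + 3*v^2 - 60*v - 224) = (v^2 + 2*v - 8)/(v^2 - v - 56)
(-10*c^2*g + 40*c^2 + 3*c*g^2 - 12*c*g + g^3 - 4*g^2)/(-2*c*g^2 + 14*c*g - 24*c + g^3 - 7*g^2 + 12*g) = (5*c + g)/(g - 3)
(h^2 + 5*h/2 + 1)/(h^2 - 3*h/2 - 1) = (h + 2)/(h - 2)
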